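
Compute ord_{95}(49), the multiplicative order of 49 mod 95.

6

The order of 49 must divide φ(95) = φ(5·19) = (5−1)·(19−1) = 4·18 = 72 = 2^3 · 3^2.
Divisors of 72: 1, 2, 3, 4, 6, 8, 9, 12, 18, 24, 36, 72.
Compute 49^d (mod 95) for the divisors d until we hit 1:
49^1 ≡ 49 (mod 95)
49^2 ≡ 26 (mod 95)
49^3 ≡ 39 (mod 95)
49^4 ≡ 11 (mod 95)
49^6 ≡ 1 (mod 95) ✓
So ord_95(49) = 6.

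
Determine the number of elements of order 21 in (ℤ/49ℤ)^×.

φ(49) = φ(7^2) = 7·(7−1) = 42 = 2 · 3 · 7.
Since (Z/49Z)^× is cyclic of order 42, the number of elements of order d is φ(d) when d | 42 and 0 otherwise.
21 = 3 · 7 divides 42, and φ(21) = 12.

12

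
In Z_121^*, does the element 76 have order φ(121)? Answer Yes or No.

φ(121) = φ(11^2) = 11·(11−1) = 110 = 2 · 5 · 11.
It suffices to check that the order of 76 is not a proper divisor of 110: compute 76^(110/q) for q ∈ {2, 5, 11}.
76^55 ≡ 120 (mod 121)  [q = 2: ≢ 1 ✓]
76^22 ≡ 1 (mod 121)  [q = 5: ≡ 1 ✗]
76^10 ≡ 78 (mod 121)  [q = 11: ≢ 1 ✓]
The check at q = 5 fails, so 76 generates a proper subgroup.

No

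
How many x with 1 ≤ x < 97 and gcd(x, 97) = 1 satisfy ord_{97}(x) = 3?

φ(97) = 97 − 1 = 96 = 2^5 · 3.
In a cyclic group of order 96, there are φ(d) elements of order d for each divisor d of 96, and zero for non-divisors.
3 | 96, and φ(3) = 3 − 1 = 2.

2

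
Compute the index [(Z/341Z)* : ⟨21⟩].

The order of 21 must divide φ(341) = φ(11·31) = (11−1)·(31−1) = 10·30 = 300 = 2^2 · 3 · 5^2.
Divisors of 300: 1, 2, 3, 4, 5, 6, 10, 12, 15, 20, 25, 30, 50, 60, 75, 100, 150, 300.
Check 21^d mod 341 for each divisor in increasing order:
21^1 ≡ 21 (mod 341)
21^2 ≡ 100 (mod 341)
21^3 ≡ 54 (mod 341)
21^4 ≡ 111 (mod 341)
21^5 ≡ 285 (mod 341)
21^6 ≡ 188 (mod 341)
21^10 ≡ 67 (mod 341)
21^12 ≡ 221 (mod 341)
21^15 ≡ 340 (mod 341)
21^20 ≡ 56 (mod 341)
21^25 ≡ 274 (mod 341)
21^30 ≡ 1 (mod 341) ✓
So ord_341(21) = 30, hence |⟨21⟩| = 30.
The index is φ(341) / ord(21) = 300 / 30 = 10.

10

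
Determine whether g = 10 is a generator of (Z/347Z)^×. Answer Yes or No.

No

φ(347) = 347 − 1 = 346 = 2 · 173.
Test 10^(346/q) mod 347 for each prime factor q of 346:
10^173 ≡ 1 (mod 347)  [q = 2: ≡ 1 ✗]
10^2 ≡ 100 (mod 347)  [q = 173: ≢ 1 ✓]
Since 10^173 ≡ 1, the order of 10 divides 173 < 346, so 10 is not a primitive root.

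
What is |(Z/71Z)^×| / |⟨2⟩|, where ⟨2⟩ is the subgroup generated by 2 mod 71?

2

Since 2 ∈ (Z/71Z)^×, its order divides φ(71) = 71 − 1 = 70 = 2 · 5 · 7.
Divisors of 70: 1, 2, 5, 7, 10, 14, 35, 70.
Compute 2^d (mod 71) for the divisors d until we hit 1:
2^1 ≡ 2 (mod 71)
2^2 ≡ 4 (mod 71)
2^5 ≡ 32 (mod 71)
2^7 ≡ 57 (mod 71)
2^10 ≡ 30 (mod 71)
2^14 ≡ 54 (mod 71)
2^35 ≡ 1 (mod 71) ✓
The order of 2 is 35, so the subgroup it generates has 35 elements.
[(Z/71Z)^× : ⟨2⟩] = 70/35 = 2.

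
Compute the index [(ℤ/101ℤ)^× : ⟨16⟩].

The order of 16 must divide φ(101) = 101 − 1 = 100 = 2^2 · 5^2.
Divisors of 100: 1, 2, 4, 5, 10, 20, 25, 50, 100.
Test each divisor d:
16^1 ≡ 16 (mod 101)
16^2 ≡ 54 (mod 101)
16^4 ≡ 88 (mod 101)
16^5 ≡ 95 (mod 101)
16^10 ≡ 36 (mod 101)
16^20 ≡ 84 (mod 101)
16^25 ≡ 1 (mod 101) ✓
Thus |⟨16⟩| = ord(16) = 25.
Index = |(Z/101Z)^×| / |⟨16⟩| = 100 / 25 = 4.

4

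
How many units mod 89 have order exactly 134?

0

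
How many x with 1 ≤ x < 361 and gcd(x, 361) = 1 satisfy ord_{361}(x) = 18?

6

φ(361) = φ(19^2) = 19·(19−1) = 342 = 2 · 3^2 · 19.
Since (Z/361Z)^× is cyclic of order 342, the number of elements of order d is φ(d) when d | 342 and 0 otherwise.
18 = 2 · 3^2 divides 342, and φ(18) = 6.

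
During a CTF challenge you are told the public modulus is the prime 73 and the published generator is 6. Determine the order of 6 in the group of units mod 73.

36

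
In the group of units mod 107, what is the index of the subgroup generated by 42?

2

The order of 42 must divide φ(107) = 107 − 1 = 106 = 2 · 53.
Divisors of 106: 1, 2, 53, 106.
Compute 42^d (mod 107) for the divisors d until we hit 1:
42^1 ≡ 42 (mod 107)
42^2 ≡ 52 (mod 107)
42^53 ≡ 1 (mod 107) ✓
The order of 42 is 53, so the subgroup it generates has 53 elements.
The index is φ(107) / ord(42) = 106 / 53 = 2.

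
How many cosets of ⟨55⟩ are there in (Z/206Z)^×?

2

ord(55) | φ(206) = φ(2)·φ(103) = 1·102 = 102 = 2 · 3 · 17.
Divisors of 102: 1, 2, 3, 6, 17, 34, 51, 102.
Compute 55^d (mod 206) for the divisors d until we hit 1:
55^1 ≡ 55
55^2 ≡ 141
55^3 ≡ 133
55^6 ≡ 179
55^17 ≡ 159
55^34 ≡ 149
55^51 ≡ 1
Thus |⟨55⟩| = ord(55) = 51.
Index = |(Z/206Z)^×| / |⟨55⟩| = 102 / 51 = 2.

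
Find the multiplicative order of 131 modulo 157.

156

By Lagrange's theorem, ord_157(131) divides φ(157) = 157 − 1 = 156 = 2^2 · 3 · 13.
Divisors of 156: 1, 2, 3, 4, 6, 12, 13, 26, 39, 52, 78, 156.
Test each divisor d:
131^1 ≡ 131 (mod 157)
131^2 ≡ 48 (mod 157)
131^3 ≡ 8 (mod 157)
131^4 ≡ 106 (mod 157)
131^6 ≡ 64 (mod 157)
131^12 ≡ 14 (mod 157)
131^13 ≡ 107 (mod 157)
131^26 ≡ 145 (mod 157)
131^39 ≡ 129 (mod 157)
131^52 ≡ 144 (mod 157)
131^78 ≡ 156 (mod 157)
131^156 ≡ 1 (mod 157) ✓
Hence ord(131) = 156.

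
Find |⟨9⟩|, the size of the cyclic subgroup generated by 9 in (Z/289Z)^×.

136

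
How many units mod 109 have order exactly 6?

2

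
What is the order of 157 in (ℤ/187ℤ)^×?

By Lagrange's theorem, ord_187(157) divides φ(187) = φ(11·17) = (11−1)·(17−1) = 10·16 = 160 = 2^5 · 5.
Divisors of 160: 1, 2, 4, 5, 8, 10, 16, 20, 32, 40, 80, 160.
Check 157^d mod 187 for each divisor in increasing order:
157^1 ≡ 157 (mod 187)
157^2 ≡ 152 (mod 187)
157^4 ≡ 103 (mod 187)
157^5 ≡ 89 (mod 187)
157^8 ≡ 137 (mod 187)
157^10 ≡ 67 (mod 187)
157^16 ≡ 69 (mod 187)
157^20 ≡ 1 (mod 187) ✓
Therefore the multiplicative order of 157 modulo 187 is 20.

20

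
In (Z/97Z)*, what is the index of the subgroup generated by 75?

ord(75) | φ(97) = 97 − 1 = 96 = 2^5 · 3.
Divisors of 96: 1, 2, 3, 4, 6, 8, 12, 16, 24, 32, 48, 96.
Test each divisor d:
75^1 ≡ 75 (mod 97)
75^2 ≡ 96 (mod 97)
75^3 ≡ 22 (mod 97)
75^4 ≡ 1 (mod 97) ✓
Thus |⟨75⟩| = ord(75) = 4.
The index is φ(97) / ord(75) = 96 / 4 = 24.

24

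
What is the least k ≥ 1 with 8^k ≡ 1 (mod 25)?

20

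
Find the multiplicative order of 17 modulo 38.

By Lagrange's theorem, ord_38(17) divides φ(38) = φ(2)·φ(19) = 1·18 = 18 = 2 · 3^2.
Divisors of 18: 1, 2, 3, 6, 9, 18.
Compute 17^d (mod 38) for the divisors d until we hit 1:
17^1 ≡ 17
17^2 ≡ 23
17^3 ≡ 11
17^6 ≡ 7
17^9 ≡ 1
Hence ord(17) = 9.

9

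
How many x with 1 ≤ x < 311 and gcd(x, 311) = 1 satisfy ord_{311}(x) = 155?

120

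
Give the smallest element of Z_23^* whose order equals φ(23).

φ(23) = 23 − 1 = 22 = 2 · 11.
g is a primitive root iff g^(22/q) ≢ 1 (mod 23) for each prime q ∈ {2, 11}.
g = 2: 2^11 ≡ 1 — hits 1, so not a primitive root.
g = 3: 3^11 ≡ 1 — hits 1, so not a primitive root.
g = 4: 4^11 ≡ 1 — hits 1, so not a primitive root.
g = 5: 5^11 ≡ 22; 5^2 ≡ 2 — none is 1, so 5 is a primitive root.
The smallest primitive root modulo 23 is 5.

5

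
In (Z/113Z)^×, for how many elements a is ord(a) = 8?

φ(113) = 113 − 1 = 112 = 2^4 · 7.
Since (Z/113Z)^× is cyclic of order 112, the number of elements of order d is φ(d) when d | 112 and 0 otherwise.
8 = 2^3 divides 112, and φ(8) = 4.

4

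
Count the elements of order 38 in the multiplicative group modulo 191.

18

φ(191) = 191 − 1 = 190 = 2 · 5 · 19.
(Z/191Z)^× is cyclic (|G| = 190); a cyclic group of order m has exactly φ(d) elements of each order d | m, and none otherwise.
38 = 2 · 19 divides 190, and φ(38) = 18.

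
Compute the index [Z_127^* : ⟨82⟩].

2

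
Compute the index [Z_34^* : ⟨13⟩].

The order of 13 must divide φ(34) = φ(2)·φ(17) = 1·16 = 16 = 2^4.
Divisors of 16: 1, 2, 4, 8, 16.
Test each divisor d:
13^1 ≡ 13 (mod 34)
13^2 ≡ 33 (mod 34)
13^4 ≡ 1 (mod 34) ✓
The order of 13 is 4, so the subgroup it generates has 4 elements.
[(Z/34Z)^× : ⟨13⟩] = 16/4 = 4.

4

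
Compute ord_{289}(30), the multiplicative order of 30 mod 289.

68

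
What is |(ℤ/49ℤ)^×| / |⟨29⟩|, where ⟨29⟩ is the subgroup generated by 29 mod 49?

6

ord(29) | φ(49) = φ(7^2) = 7·(7−1) = 42 = 2 · 3 · 7.
Divisors of 42: 1, 2, 3, 6, 7, 14, 21, 42.
Test each divisor d:
29^1 ≡ 29 (mod 49)
29^2 ≡ 8 (mod 49)
29^3 ≡ 36 (mod 49)
29^6 ≡ 22 (mod 49)
29^7 ≡ 1 (mod 49) ✓
So ord_49(29) = 7, hence |⟨29⟩| = 7.
Index = |(Z/49Z)^×| / |⟨29⟩| = 42 / 7 = 6.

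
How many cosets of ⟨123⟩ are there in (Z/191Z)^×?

1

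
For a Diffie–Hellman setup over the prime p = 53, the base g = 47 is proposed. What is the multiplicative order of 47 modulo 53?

By Lagrange's theorem, ord_53(47) divides φ(53) = 53 − 1 = 52 = 2^2 · 13.
Divisors of 52: 1, 2, 4, 13, 26, 52.
Compute 47^d (mod 53) for the divisors d until we hit 1:
47^1 ≡ 47 (mod 53)
47^2 ≡ 36 (mod 53)
47^4 ≡ 24 (mod 53)
47^13 ≡ 1 (mod 53) ✓
Therefore the multiplicative order of 47 modulo 53 is 13.

13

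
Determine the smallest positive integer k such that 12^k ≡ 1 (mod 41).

40

Since 12 ∈ (Z/41Z)^×, its order divides φ(41) = 41 − 1 = 40 = 2^3 · 5.
Divisors of 40: 1, 2, 4, 5, 8, 10, 20, 40.
Check 12^d mod 41 for each divisor in increasing order:
12^1 ≡ 12
12^2 ≡ 21
12^4 ≡ 31
12^5 ≡ 3
12^8 ≡ 18
12^10 ≡ 9
12^20 ≡ 40
12^40 ≡ 1
So ord_41(12) = 40.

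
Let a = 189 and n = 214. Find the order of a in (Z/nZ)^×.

By Lagrange's theorem, ord_214(189) divides φ(214) = φ(2)·φ(107) = 1·106 = 106 = 2 · 53.
Divisors of 106: 1, 2, 53, 106.
Test each divisor d:
189^1 ≡ 189 (mod 214)
189^2 ≡ 197 (mod 214)
189^53 ≡ 213 (mod 214)
189^106 ≡ 1 (mod 214) ✓
Hence ord(189) = 106.

106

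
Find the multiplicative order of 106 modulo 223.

111

By Lagrange's theorem, ord_223(106) divides φ(223) = 223 − 1 = 222 = 2 · 3 · 37.
Divisors of 222: 1, 2, 3, 6, 37, 74, 111, 222.
Evaluate successive powers at the divisors of 222:
106^1 ≡ 106 (mod 223)
106^2 ≡ 86 (mod 223)
106^3 ≡ 196 (mod 223)
106^6 ≡ 60 (mod 223)
106^37 ≡ 183 (mod 223)
106^74 ≡ 39 (mod 223)
106^111 ≡ 1 (mod 223) ✓
Therefore the multiplicative order of 106 modulo 223 is 111.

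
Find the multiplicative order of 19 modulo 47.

46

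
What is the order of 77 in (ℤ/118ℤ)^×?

58

The order of 77 must divide φ(118) = φ(2)·φ(59) = 1·58 = 58 = 2 · 29.
Divisors of 58: 1, 2, 29, 58.
Check 77^d mod 118 for each divisor in increasing order:
77^1 ≡ 77 (mod 118)
77^2 ≡ 29 (mod 118)
77^29 ≡ 117 (mod 118)
77^58 ≡ 1 (mod 118) ✓
Therefore the multiplicative order of 77 modulo 118 is 58.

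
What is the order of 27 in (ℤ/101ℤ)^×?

ord(27) | φ(101) = 101 − 1 = 100 = 2^2 · 5^2.
Divisors of 100: 1, 2, 4, 5, 10, 20, 25, 50, 100.
Test each divisor d:
27^1 ≡ 27 (mod 101)
27^2 ≡ 22 (mod 101)
27^4 ≡ 80 (mod 101)
27^5 ≡ 39 (mod 101)
27^10 ≡ 6 (mod 101)
27^20 ≡ 36 (mod 101)
27^25 ≡ 91 (mod 101)
27^50 ≡ 100 (mod 101)
27^100 ≡ 1 (mod 101) ✓
The smallest such exponent is 100, so the order of 27 is 100.

100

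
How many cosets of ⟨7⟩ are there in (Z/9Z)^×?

2

The order of 7 must divide φ(9) = φ(3^2) = 3·(3−1) = 6 = 2 · 3.
Divisors of 6: 1, 2, 3, 6.
Compute 7^d (mod 9) for the divisors d until we hit 1:
7^1 ≡ 7
7^2 ≡ 4
7^3 ≡ 1
So ord_9(7) = 3, hence |⟨7⟩| = 3.
The index is φ(9) / ord(7) = 6 / 3 = 2.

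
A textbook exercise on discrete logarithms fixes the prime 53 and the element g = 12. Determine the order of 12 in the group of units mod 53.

52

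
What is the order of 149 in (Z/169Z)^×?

156

ord(149) | φ(169) = φ(13^2) = 13·(13−1) = 156 = 2^2 · 3 · 13.
Divisors of 156: 1, 2, 3, 4, 6, 12, 13, 26, 39, 52, 78, 156.
Compute 149^d (mod 169) for the divisors d until we hit 1:
149^1 ≡ 149 (mod 169)
149^2 ≡ 62 (mod 169)
149^3 ≡ 112 (mod 169)
149^4 ≡ 126 (mod 169)
149^6 ≡ 38 (mod 169)
149^12 ≡ 92 (mod 169)
149^13 ≡ 19 (mod 169)
149^26 ≡ 23 (mod 169)
149^39 ≡ 99 (mod 169)
149^52 ≡ 22 (mod 169)
149^78 ≡ 168 (mod 169)
149^156 ≡ 1 (mod 169) ✓
Therefore the multiplicative order of 149 modulo 169 is 156.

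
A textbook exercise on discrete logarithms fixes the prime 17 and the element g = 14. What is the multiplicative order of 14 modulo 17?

16

The order of 14 must divide φ(17) = 17 − 1 = 16 = 2^4.
Divisors of 16: 1, 2, 4, 8, 16.
Compute 14^d (mod 17) for the divisors d until we hit 1:
14^1 ≡ 14
14^2 ≡ 9
14^4 ≡ 13
14^8 ≡ 16
14^16 ≡ 1
Hence ord(14) = 16.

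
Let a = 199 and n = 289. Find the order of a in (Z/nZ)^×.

ord(199) | φ(289) = φ(17^2) = 17·(17−1) = 272 = 2^4 · 17.
Divisors of 272: 1, 2, 4, 8, 16, 17, 34, 68, 136, 272.
Compute 199^d (mod 289) for the divisors d until we hit 1:
199^1 ≡ 199
199^2 ≡ 8
199^4 ≡ 64
199^8 ≡ 50
199^16 ≡ 188
199^17 ≡ 131
199^34 ≡ 110
199^68 ≡ 251
199^136 ≡ 288
199^272 ≡ 1
Hence ord(199) = 272.

272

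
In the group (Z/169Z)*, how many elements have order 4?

φ(169) = φ(13^2) = 13·(13−1) = 156 = 2^2 · 3 · 13.
(Z/169Z)^× is cyclic (|G| = 156); a cyclic group of order m has exactly φ(d) elements of each order d | m, and none otherwise.
4 = 2^2 divides 156, and φ(4) = 2.

2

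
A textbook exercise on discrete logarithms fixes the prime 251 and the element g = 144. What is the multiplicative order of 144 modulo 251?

125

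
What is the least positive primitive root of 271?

6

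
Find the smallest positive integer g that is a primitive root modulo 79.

φ(79) = 79 − 1 = 78 = 2 · 3 · 13.
Test candidates g = 2, 3, … against the prime factors q ∈ {2, 3, 13} of φ(79): g is a generator iff g^(78/q) ≢ 1 for every such q.
g = 2: 2^39 ≡ 1 — hits 1, so not a primitive root.
g = 3: 3^39 ≡ 78; 3^26 ≡ 23; 3^6 ≡ 18 — none is 1, so 3 is a primitive root.
The smallest primitive root modulo 79 is 3.

3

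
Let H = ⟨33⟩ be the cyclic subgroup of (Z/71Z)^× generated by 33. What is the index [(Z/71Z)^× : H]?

1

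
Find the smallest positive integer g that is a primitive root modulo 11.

2

φ(11) = 11 − 1 = 10 = 2 · 5.
Test candidates g = 2, 3, … against the prime factors q ∈ {2, 5} of φ(11): g is a generator iff g^(10/q) ≢ 1 for every such q.
g = 2: 2^5 ≡ 10; 2^2 ≡ 4 — none is 1, so 2 is a primitive root.
Hence the least primitive root of 11 is 2.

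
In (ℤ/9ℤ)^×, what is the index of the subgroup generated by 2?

The order of 2 must divide φ(9) = φ(3^2) = 3·(3−1) = 6 = 2 · 3.
Divisors of 6: 1, 2, 3, 6.
Test each divisor d:
2^1 ≡ 2
2^2 ≡ 4
2^3 ≡ 8
2^6 ≡ 1
The order of 2 is 6, so the subgroup it generates has 6 elements.
Index = |(Z/9Z)^×| / |⟨2⟩| = 6 / 6 = 1.

1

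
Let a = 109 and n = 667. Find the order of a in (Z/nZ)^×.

The order of 109 must divide φ(667) = φ(23·29) = (23−1)·(29−1) = 22·28 = 616 = 2^3 · 7 · 11.
Divisors of 616: 1, 2, 4, 7, 8, 11, 14, 22, 28, 44, 56, 77, 88, 154, 308, 616.
Test each divisor d:
109^1 ≡ 109 (mod 667)
109^2 ≡ 542 (mod 667)
109^4 ≡ 284 (mod 667)
109^7 ≡ 434 (mod 667)
109^8 ≡ 616 (mod 667)
109^11 ≡ 528 (mod 667)
109^14 ≡ 262 (mod 667)
109^22 ≡ 645 (mod 667)
109^28 ≡ 610 (mod 667)
109^44 ≡ 484 (mod 667)
109^56 ≡ 581 (mod 667)
109^77 ≡ 666 (mod 667)
109^88 ≡ 139 (mod 667)
109^154 ≡ 1 (mod 667) ✓
Therefore the multiplicative order of 109 modulo 667 is 154.

154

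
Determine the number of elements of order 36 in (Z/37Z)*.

φ(37) = 37 − 1 = 36 = 2^2 · 3^2.
Since (Z/37Z)^× is cyclic of order 36, the number of elements of order d is φ(d) when d | 36 and 0 otherwise.
36 = 2^2 · 3^2 divides 36, and φ(36) = 12.

12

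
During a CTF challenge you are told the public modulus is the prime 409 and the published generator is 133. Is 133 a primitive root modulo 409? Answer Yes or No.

No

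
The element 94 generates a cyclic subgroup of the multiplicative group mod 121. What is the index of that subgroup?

11

The order of 94 must divide φ(121) = φ(11^2) = 11·(11−1) = 110 = 2 · 5 · 11.
Divisors of 110: 1, 2, 5, 10, 11, 22, 55, 110.
Check 94^d mod 121 for each divisor in increasing order:
94^1 ≡ 94 (mod 121)
94^2 ≡ 3 (mod 121)
94^5 ≡ 120 (mod 121)
94^10 ≡ 1 (mod 121) ✓
Thus |⟨94⟩| = ord(94) = 10.
The index is φ(121) / ord(94) = 110 / 10 = 11.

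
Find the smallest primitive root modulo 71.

φ(71) = 71 − 1 = 70 = 2 · 5 · 7.
g is a primitive root iff g^(70/q) ≢ 1 (mod 71) for each prime q ∈ {2, 5, 7}.
g = 2: 2^35 ≡ 1 — hits 1, so not a primitive root.
g = 3: 3^35 ≡ 1 — hits 1, so not a primitive root.
g = 4: 4^35 ≡ 1 — hits 1, so not a primitive root.
g = 5: 5^35 ≡ 1 — hits 1, so not a primitive root.
g = 6: 6^35 ≡ 1 — hits 1, so not a primitive root.
g = 7: 7^35 ≡ 70; 7^14 ≡ 54; 7^10 ≡ 45 — none is 1, so 7 is a primitive root.
The smallest primitive root modulo 71 is 7.

7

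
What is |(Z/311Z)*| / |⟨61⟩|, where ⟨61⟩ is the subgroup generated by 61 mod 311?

5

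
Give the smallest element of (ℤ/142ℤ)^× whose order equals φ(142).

φ(142) = φ(2)·φ(71) = 1·70 = 70 = 2 · 5 · 7.
g is a primitive root iff g^(70/q) ≢ 1 (mod 142) for each prime q ∈ {2, 5, 7}.
g = 2: gcd(2, 142) = 2 > 1, not a unit — skip.
g = 3: 3^35 ≡ 1 — hits 1, so not a primitive root.
g = 4: gcd(4, 142) = 2 > 1, not a unit — skip.
g = 5: 5^35 ≡ 1 — hits 1, so not a primitive root.
g = 6: gcd(6, 142) = 2 > 1, not a unit — skip.
g = 7: 7^35 ≡ 141; 7^14 ≡ 125; 7^10 ≡ 45 — none is 1, so 7 is a primitive root.
The smallest primitive root modulo 142 is 7.

7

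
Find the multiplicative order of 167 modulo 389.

388

Since 167 ∈ (Z/389Z)^×, its order divides φ(389) = 389 − 1 = 388 = 2^2 · 97.
Divisors of 388: 1, 2, 4, 97, 194, 388.
Check 167^d mod 389 for each divisor in increasing order:
167^1 ≡ 167
167^2 ≡ 270
167^4 ≡ 157
167^97 ≡ 115
167^194 ≡ 388
167^388 ≡ 1
So ord_389(167) = 388.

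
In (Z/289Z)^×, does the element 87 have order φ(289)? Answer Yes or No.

No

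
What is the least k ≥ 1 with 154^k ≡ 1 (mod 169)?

156

The order of 154 must divide φ(169) = φ(13^2) = 13·(13−1) = 156 = 2^2 · 3 · 13.
Divisors of 156: 1, 2, 3, 4, 6, 12, 13, 26, 39, 52, 78, 156.
Check 154^d mod 169 for each divisor in increasing order:
154^1 ≡ 154 (mod 169)
154^2 ≡ 56 (mod 169)
154^3 ≡ 5 (mod 169)
154^4 ≡ 94 (mod 169)
154^6 ≡ 25 (mod 169)
154^12 ≡ 118 (mod 169)
154^13 ≡ 89 (mod 169)
154^26 ≡ 147 (mod 169)
154^39 ≡ 70 (mod 169)
154^52 ≡ 146 (mod 169)
154^78 ≡ 168 (mod 169)
154^156 ≡ 1 (mod 169) ✓
Therefore the multiplicative order of 154 modulo 169 is 156.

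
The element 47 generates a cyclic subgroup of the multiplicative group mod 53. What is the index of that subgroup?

The order of 47 must divide φ(53) = 53 − 1 = 52 = 2^2 · 13.
Divisors of 52: 1, 2, 4, 13, 26, 52.
Evaluate successive powers at the divisors of 52:
47^1 ≡ 47 (mod 53)
47^2 ≡ 36 (mod 53)
47^4 ≡ 24 (mod 53)
47^13 ≡ 1 (mod 53) ✓
The order of 47 is 13, so the subgroup it generates has 13 elements.
The index is φ(53) / ord(47) = 52 / 13 = 4.

4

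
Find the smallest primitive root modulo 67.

2

φ(67) = 67 − 1 = 66 = 2 · 3 · 11.
g is a primitive root iff g^(66/q) ≢ 1 (mod 67) for each prime q ∈ {2, 3, 11}.
g = 2: 2^33 ≡ 66; 2^22 ≡ 37; 2^6 ≡ 64 — none is 1, so 2 is a primitive root.
Hence the least primitive root of 67 is 2.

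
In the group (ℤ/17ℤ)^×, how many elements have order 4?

φ(17) = 17 − 1 = 16 = 2^4.
(Z/17Z)^× is cyclic (|G| = 16); a cyclic group of order m has exactly φ(d) elements of each order d | m, and none otherwise.
4 = 2^2 divides 16, and φ(4) = 2.

2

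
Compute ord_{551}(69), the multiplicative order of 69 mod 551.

84

The order of 69 must divide φ(551) = φ(19·29) = (19−1)·(29−1) = 18·28 = 504 = 2^3 · 3^2 · 7.
Divisors of 504: 1, 2, 3, 4, 6, 7, 8, 9, 12, 14, 18, 21, 24, 28, 36, 42, 56, 63, 72, 84, 126, 168, 252, 504.
Check 69^d mod 551 for each divisor in increasing order:
69^1 ≡ 69
69^2 ≡ 353
69^3 ≡ 113
69^4 ≡ 83
69^6 ≡ 96
69^7 ≡ 12
69^8 ≡ 277
69^9 ≡ 379
69^12 ≡ 400
69^14 ≡ 144
69^18 ≡ 381
69^21 ≡ 75
69^24 ≡ 210
69^28 ≡ 349
69^36 ≡ 248
69^42 ≡ 115
69^56 ≡ 30
69^63 ≡ 360
69^72 ≡ 343
69^84 ≡ 1
Therefore the multiplicative order of 69 modulo 551 is 84.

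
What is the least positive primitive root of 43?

φ(43) = 43 − 1 = 42 = 2 · 3 · 7.
g is a primitive root iff g^(42/q) ≢ 1 (mod 43) for each prime q ∈ {2, 3, 7}.
g = 2: 2^21 ≡ 42; 2^14 ≡ 1 — hits 1, so not a primitive root.
g = 3: 3^21 ≡ 42; 3^14 ≡ 36; 3^6 ≡ 41 — none is 1, so 3 is a primitive root.
Hence the least primitive root of 43 is 3.

3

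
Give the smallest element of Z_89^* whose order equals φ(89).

φ(89) = 89 − 1 = 88 = 2^3 · 11.
g is a primitive root iff g^(88/q) ≢ 1 (mod 89) for each prime q ∈ {2, 11}.
g = 2: 2^44 ≡ 1 — hits 1, so not a primitive root.
g = 3: 3^44 ≡ 88; 3^8 ≡ 64 — none is 1, so 3 is a primitive root.
Hence the least primitive root of 89 is 3.

3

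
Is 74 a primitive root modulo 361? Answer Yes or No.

φ(361) = φ(19^2) = 19·(19−1) = 342 = 2 · 3^2 · 19.
An element g generates (Z/361Z)^× iff g^(342/q) ≢ 1 (mod 361) for each prime q ∈ {2, 3, 19}.
74^171 ≡ 1 (mod 361)  [q = 2: ≡ 1 ✗]
74^114 ≡ 292 (mod 361)  [q = 3: ≢ 1 ✓]
74^18 ≡ 96 (mod 361)  [q = 19: ≢ 1 ✓]
The check at q = 2 fails, so 74 generates a proper subgroup.

No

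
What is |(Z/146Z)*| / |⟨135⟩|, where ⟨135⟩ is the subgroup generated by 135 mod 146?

By Lagrange's theorem, ord_146(135) divides φ(146) = φ(2)·φ(73) = 1·72 = 72 = 2^3 · 3^2.
Divisors of 72: 1, 2, 3, 4, 6, 8, 9, 12, 18, 24, 36, 72.
Test each divisor d:
135^1 ≡ 135
135^2 ≡ 121
135^3 ≡ 129
135^4 ≡ 41
135^6 ≡ 143
135^8 ≡ 75
135^9 ≡ 51
135^12 ≡ 9
135^18 ≡ 119
135^24 ≡ 81
135^36 ≡ 145
135^72 ≡ 1
So ord_146(135) = 72, hence |⟨135⟩| = 72.
[(Z/146Z)^× : ⟨135⟩] = 72/72 = 1.

1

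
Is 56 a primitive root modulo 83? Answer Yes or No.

Yes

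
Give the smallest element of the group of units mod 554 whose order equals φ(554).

5

φ(554) = φ(2)·φ(277) = 1·276 = 276 = 2^2 · 3 · 23.
Test candidates g = 2, 3, … against the prime factors q ∈ {2, 3, 23} of φ(554): g is a generator iff g^(276/q) ≢ 1 for every such q.
g = 2: gcd(2, 554) = 2 > 1, not a unit — skip.
g = 3: 3^138 ≡ 1 — hits 1, so not a primitive root.
g = 4: gcd(4, 554) = 2 > 1, not a unit — skip.
g = 5: 5^138 ≡ 553; 5^92 ≡ 393; 5^12 ≡ 27 — none is 1, so 5 is a primitive root.
The smallest primitive root modulo 554 is 5.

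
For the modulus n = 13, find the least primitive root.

2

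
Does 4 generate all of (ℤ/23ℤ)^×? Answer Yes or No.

No

φ(23) = 23 − 1 = 22 = 2 · 11.
4 is a primitive root mod 23 iff 4^(φ(23)/q) ≢ 1 for every prime q | φ(23), i.e. q ∈ {2, 11}.
4^11 ≡ 1 (mod 23)  [q = 2: ≡ 1 ✗]
4^2 ≡ 16 (mod 23)  [q = 11: ≢ 1 ✓]
Since 4^11 ≡ 1, the order of 4 divides 11 < 22, so 4 is not a primitive root.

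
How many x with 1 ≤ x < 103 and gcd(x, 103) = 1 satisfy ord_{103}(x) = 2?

1

φ(103) = 103 − 1 = 102 = 2 · 3 · 17.
In a cyclic group of order 102, there are φ(d) elements of order d for each divisor d of 102, and zero for non-divisors.
2 | 102, and φ(2) = 2 − 1 = 1.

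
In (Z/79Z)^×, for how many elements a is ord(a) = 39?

24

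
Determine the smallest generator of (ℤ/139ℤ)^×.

2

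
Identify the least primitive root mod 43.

3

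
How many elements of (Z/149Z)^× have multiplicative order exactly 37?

36

φ(149) = 149 − 1 = 148 = 2^2 · 37.
Since (Z/149Z)^× is cyclic of order 148, the number of elements of order d is φ(d) when d | 148 and 0 otherwise.
37 | 148, and φ(37) = 37 − 1 = 36.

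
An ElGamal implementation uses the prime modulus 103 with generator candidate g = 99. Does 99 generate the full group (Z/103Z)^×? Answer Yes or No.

φ(103) = 103 − 1 = 102 = 2 · 3 · 17.
It suffices to check that the order of 99 is not a proper divisor of 102: compute 99^(102/q) for q ∈ {2, 3, 17}.
99^51 ≡ 102 (mod 103)  [q = 2: ≢ 1 ✓]
99^34 ≡ 56 (mod 103)  [q = 3: ≢ 1 ✓]
99^6 ≡ 79 (mod 103)  [q = 17: ≢ 1 ✓]
Every test exponent gives a nontrivial residue, hence 99 generates the full group.

Yes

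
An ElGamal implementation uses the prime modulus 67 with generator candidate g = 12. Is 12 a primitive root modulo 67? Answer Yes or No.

φ(67) = 67 − 1 = 66 = 2 · 3 · 11.
An element g generates (Z/67Z)^× iff g^(66/q) ≢ 1 (mod 67) for each prime q ∈ {2, 3, 11}.
12^33 ≡ 66 (mod 67)  [q = 2: ≢ 1 ✓]
12^22 ≡ 29 (mod 67)  [q = 3: ≢ 1 ✓]
12^6 ≡ 62 (mod 67)  [q = 11: ≢ 1 ✓]
All checks pass, so 12 has order 66 and is a primitive root modulo 67.

Yes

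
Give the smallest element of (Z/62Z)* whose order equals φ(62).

φ(62) = φ(2)·φ(31) = 1·30 = 30 = 2 · 3 · 5.
g is a primitive root iff g^(30/q) ≢ 1 (mod 62) for each prime q ∈ {2, 3, 5}.
g = 2: gcd(2, 62) = 2 > 1, not a unit — skip.
g = 3: 3^15 ≡ 61; 3^10 ≡ 25; 3^6 ≡ 47 — none is 1, so 3 is a primitive root.
Hence the least primitive root of 62 is 3.

3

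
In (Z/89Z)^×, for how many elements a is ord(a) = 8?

φ(89) = 89 − 1 = 88 = 2^3 · 11.
(Z/89Z)^× is cyclic (|G| = 88); a cyclic group of order m has exactly φ(d) elements of each order d | m, and none otherwise.
8 = 2^3 divides 88, and φ(8) = 4.

4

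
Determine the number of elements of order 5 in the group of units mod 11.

4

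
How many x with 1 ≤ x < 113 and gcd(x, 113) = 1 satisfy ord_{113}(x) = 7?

6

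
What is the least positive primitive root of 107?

2

φ(107) = 107 − 1 = 106 = 2 · 53.
g is a primitive root iff g^(106/q) ≢ 1 (mod 107) for each prime q ∈ {2, 53}.
g = 2: 2^53 ≡ 106; 2^2 ≡ 4 — none is 1, so 2 is a primitive root.
So 2 is the smallest generator of (Z/107Z)^×.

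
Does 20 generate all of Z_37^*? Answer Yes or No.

φ(37) = 37 − 1 = 36 = 2^2 · 3^2.
Test 20^(36/q) mod 37 for each prime factor q of 36:
20^18 ≡ 36 (mod 37)  [q = 2: ≢ 1 ✓]
20^12 ≡ 26 (mod 37)  [q = 3: ≢ 1 ✓]
Every test exponent gives a nontrivial residue, hence 20 generates the full group.

Yes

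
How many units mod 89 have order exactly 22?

10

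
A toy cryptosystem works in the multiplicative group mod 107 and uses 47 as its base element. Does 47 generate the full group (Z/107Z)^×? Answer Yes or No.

No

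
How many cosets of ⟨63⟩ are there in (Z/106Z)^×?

Since 63 ∈ (Z/106Z)^×, its order divides φ(106) = φ(2)·φ(53) = 1·52 = 52 = 2^2 · 13.
Divisors of 52: 1, 2, 4, 13, 26, 52.
Check 63^d mod 106 for each divisor in increasing order:
63^1 ≡ 63
63^2 ≡ 47
63^4 ≡ 89
63^13 ≡ 1
The order of 63 is 13, so the subgroup it generates has 13 elements.
The index is φ(106) / ord(63) = 52 / 13 = 4.

4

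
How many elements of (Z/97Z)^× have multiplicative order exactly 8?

4

φ(97) = 97 − 1 = 96 = 2^5 · 3.
Since (Z/97Z)^× is cyclic of order 96, the number of elements of order d is φ(d) when d | 96 and 0 otherwise.
8 = 2^3 divides 96, and φ(8) = 4.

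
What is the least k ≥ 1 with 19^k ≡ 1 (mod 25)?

Since 19 ∈ (Z/25Z)^×, its order divides φ(25) = φ(5^2) = 5·(5−1) = 20 = 2^2 · 5.
Divisors of 20: 1, 2, 4, 5, 10, 20.
Test each divisor d:
19^1 ≡ 19 (mod 25)
19^2 ≡ 11 (mod 25)
19^4 ≡ 21 (mod 25)
19^5 ≡ 24 (mod 25)
19^10 ≡ 1 (mod 25) ✓
Hence ord(19) = 10.

10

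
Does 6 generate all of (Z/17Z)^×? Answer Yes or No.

Yes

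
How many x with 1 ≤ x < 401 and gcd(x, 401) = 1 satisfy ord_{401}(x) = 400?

160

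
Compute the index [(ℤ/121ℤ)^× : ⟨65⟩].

5

The order of 65 must divide φ(121) = φ(11^2) = 11·(11−1) = 110 = 2 · 5 · 11.
Divisors of 110: 1, 2, 5, 10, 11, 22, 55, 110.
Evaluate successive powers at the divisors of 110:
65^1 ≡ 65 (mod 121)
65^2 ≡ 111 (mod 121)
65^5 ≡ 87 (mod 121)
65^10 ≡ 67 (mod 121)
65^11 ≡ 120 (mod 121)
65^22 ≡ 1 (mod 121) ✓
So ord_121(65) = 22, hence |⟨65⟩| = 22.
The index is φ(121) / ord(65) = 110 / 22 = 5.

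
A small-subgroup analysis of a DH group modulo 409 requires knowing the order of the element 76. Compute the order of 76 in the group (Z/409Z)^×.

ord(76) | φ(409) = 409 − 1 = 408 = 2^3 · 3 · 17.
Divisors of 408: 1, 2, 3, 4, 6, 8, 12, 17, 24, 34, 51, 68, 102, 136, 204, 408.
Evaluate successive powers at the divisors of 408:
76^1 ≡ 76
76^2 ≡ 50
76^3 ≡ 119
76^4 ≡ 46
76^6 ≡ 255
76^8 ≡ 71
76^12 ≡ 403
76^17 ≡ 292
76^24 ≡ 36
76^34 ≡ 192
76^51 ≡ 31
76^68 ≡ 54
76^102 ≡ 143
76^136 ≡ 53
76^204 ≡ 408
76^408 ≡ 1
So ord_409(76) = 408.

408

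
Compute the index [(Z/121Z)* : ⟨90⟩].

By Lagrange's theorem, ord_121(90) divides φ(121) = φ(11^2) = 11·(11−1) = 110 = 2 · 5 · 11.
Divisors of 110: 1, 2, 5, 10, 11, 22, 55, 110.
Check 90^d mod 121 for each divisor in increasing order:
90^1 ≡ 90 (mod 121)
90^2 ≡ 114 (mod 121)
90^5 ≡ 54 (mod 121)
90^10 ≡ 12 (mod 121)
90^11 ≡ 112 (mod 121)
90^22 ≡ 81 (mod 121)
90^55 ≡ 120 (mod 121)
90^110 ≡ 1 (mod 121) ✓
The order of 90 is 110, so the subgroup it generates has 110 elements.
The index is φ(121) / ord(90) = 110 / 110 = 1.

1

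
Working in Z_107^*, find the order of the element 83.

The order of 83 must divide φ(107) = 107 − 1 = 106 = 2 · 53.
Divisors of 106: 1, 2, 53, 106.
Evaluate successive powers at the divisors of 106:
83^1 ≡ 83 (mod 107)
83^2 ≡ 41 (mod 107)
83^53 ≡ 1 (mod 107) ✓
The smallest such exponent is 53, so the order of 83 is 53.

53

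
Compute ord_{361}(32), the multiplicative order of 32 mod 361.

342

ord(32) | φ(361) = φ(19^2) = 19·(19−1) = 342 = 2 · 3^2 · 19.
Divisors of 342: 1, 2, 3, 6, 9, 18, 19, 38, 57, 114, 171, 342.
Test each divisor d:
32^1 ≡ 32
32^2 ≡ 302
32^3 ≡ 278
32^6 ≡ 30
32^9 ≡ 37
32^18 ≡ 286
32^19 ≡ 127
32^38 ≡ 245
32^57 ≡ 69
32^114 ≡ 68
32^171 ≡ 360
32^342 ≡ 1
So ord_361(32) = 342.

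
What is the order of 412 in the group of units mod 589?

90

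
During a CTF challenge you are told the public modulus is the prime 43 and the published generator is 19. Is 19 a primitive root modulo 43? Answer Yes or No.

φ(43) = 43 − 1 = 42 = 2 · 3 · 7.
An element g generates (Z/43Z)^× iff g^(42/q) ≢ 1 (mod 43) for each prime q ∈ {2, 3, 7}.
19^21 ≡ 42 (mod 43)  [q = 2: ≢ 1 ✓]
19^14 ≡ 36 (mod 43)  [q = 3: ≢ 1 ✓]
19^6 ≡ 11 (mod 43)  [q = 7: ≢ 1 ✓]
Every test exponent gives a nontrivial residue, hence 19 generates the full group.

Yes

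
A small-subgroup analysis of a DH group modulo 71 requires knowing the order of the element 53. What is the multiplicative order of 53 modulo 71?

70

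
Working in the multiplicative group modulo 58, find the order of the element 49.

7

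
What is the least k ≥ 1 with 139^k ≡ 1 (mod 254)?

Since 139 ∈ (Z/254Z)^×, its order divides φ(254) = φ(2)·φ(127) = 1·126 = 126 = 2 · 3^2 · 7.
Divisors of 126: 1, 2, 3, 6, 7, 9, 14, 18, 21, 42, 63, 126.
Check 139^d mod 254 for each divisor in increasing order:
139^1 ≡ 139 (mod 254)
139^2 ≡ 17 (mod 254)
139^3 ≡ 77 (mod 254)
139^6 ≡ 87 (mod 254)
139^7 ≡ 155 (mod 254)
139^9 ≡ 95 (mod 254)
139^14 ≡ 149 (mod 254)
139^18 ≡ 135 (mod 254)
139^21 ≡ 235 (mod 254)
139^42 ≡ 107 (mod 254)
139^63 ≡ 253 (mod 254)
139^126 ≡ 1 (mod 254) ✓
So ord_254(139) = 126.

126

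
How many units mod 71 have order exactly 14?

6

φ(71) = 71 − 1 = 70 = 2 · 5 · 7.
Since (Z/71Z)^× is cyclic of order 70, the number of elements of order d is φ(d) when d | 70 and 0 otherwise.
14 = 2 · 7 divides 70, and φ(14) = 6.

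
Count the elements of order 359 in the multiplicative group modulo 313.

φ(313) = 313 − 1 = 312 = 2^3 · 3 · 13.
Since (Z/313Z)^× is cyclic of order 312, the number of elements of order d is φ(d) when d | 312 and 0 otherwise.
359 does not divide 312, so no element of (Z/313Z)^× has order 359.

0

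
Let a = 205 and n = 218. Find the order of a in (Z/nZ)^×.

108

Since 205 ∈ (Z/218Z)^×, its order divides φ(218) = φ(2)·φ(109) = 1·108 = 108 = 2^2 · 3^3.
Divisors of 108: 1, 2, 3, 4, 6, 9, 12, 18, 27, 36, 54, 108.
Test each divisor d:
205^1 ≡ 205 (mod 218)
205^2 ≡ 169 (mod 218)
205^3 ≡ 201 (mod 218)
205^4 ≡ 3 (mod 218)
205^6 ≡ 71 (mod 218)
205^9 ≡ 101 (mod 218)
205^12 ≡ 27 (mod 218)
205^18 ≡ 173 (mod 218)
205^27 ≡ 33 (mod 218)
205^36 ≡ 63 (mod 218)
205^54 ≡ 217 (mod 218)
205^108 ≡ 1 (mod 218) ✓
Hence ord(205) = 108.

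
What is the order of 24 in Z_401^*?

400

By Lagrange's theorem, ord_401(24) divides φ(401) = 401 − 1 = 400 = 2^4 · 5^2.
Divisors of 400: 1, 2, 4, 5, 8, 10, 16, 20, 25, 40, 50, 80, 100, 200, 400.
Test each divisor d:
24^1 ≡ 24 (mod 401)
24^2 ≡ 175 (mod 401)
24^4 ≡ 149 (mod 401)
24^5 ≡ 368 (mod 401)
24^8 ≡ 146 (mod 401)
24^10 ≡ 287 (mod 401)
24^16 ≡ 63 (mod 401)
24^20 ≡ 164 (mod 401)
24^25 ≡ 202 (mod 401)
24^40 ≡ 29 (mod 401)
24^50 ≡ 303 (mod 401)
24^80 ≡ 39 (mod 401)
24^100 ≡ 381 (mod 401)
24^200 ≡ 400 (mod 401)
24^400 ≡ 1 (mod 401) ✓
Hence ord(24) = 400.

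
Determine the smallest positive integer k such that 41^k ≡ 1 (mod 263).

262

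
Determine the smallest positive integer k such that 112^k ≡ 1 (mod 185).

4

ord(112) | φ(185) = φ(5·37) = (5−1)·(37−1) = 4·36 = 144 = 2^4 · 3^2.
Divisors of 144: 1, 2, 3, 4, 6, 8, 9, 12, 16, 18, 24, 36, 48, 72, 144.
Check 112^d mod 185 for each divisor in increasing order:
112^1 ≡ 112 (mod 185)
112^2 ≡ 149 (mod 185)
112^3 ≡ 38 (mod 185)
112^4 ≡ 1 (mod 185) ✓
So ord_185(112) = 4.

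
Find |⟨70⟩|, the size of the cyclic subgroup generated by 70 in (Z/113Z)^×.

112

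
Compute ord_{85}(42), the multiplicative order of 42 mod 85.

The order of 42 must divide φ(85) = φ(5·17) = (5−1)·(17−1) = 4·16 = 64 = 2^6.
Divisors of 64: 1, 2, 4, 8, 16, 32, 64.
Compute 42^d (mod 85) for the divisors d until we hit 1:
42^1 ≡ 42 (mod 85)
42^2 ≡ 64 (mod 85)
42^4 ≡ 16 (mod 85)
42^8 ≡ 1 (mod 85) ✓
The smallest such exponent is 8, so the order of 42 is 8.

8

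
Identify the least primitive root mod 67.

φ(67) = 67 − 1 = 66 = 2 · 3 · 11.
Test candidates g = 2, 3, … against the prime factors q ∈ {2, 3, 11} of φ(67): g is a generator iff g^(66/q) ≢ 1 for every such q.
g = 2: 2^33 ≡ 66; 2^22 ≡ 37; 2^6 ≡ 64 — none is 1, so 2 is a primitive root.
So 2 is the smallest generator of (Z/67Z)^×.

2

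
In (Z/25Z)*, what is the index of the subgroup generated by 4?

Since 4 ∈ (Z/25Z)^×, its order divides φ(25) = φ(5^2) = 5·(5−1) = 20 = 2^2 · 5.
Divisors of 20: 1, 2, 4, 5, 10, 20.
Compute 4^d (mod 25) for the divisors d until we hit 1:
4^1 ≡ 4 (mod 25)
4^2 ≡ 16 (mod 25)
4^4 ≡ 6 (mod 25)
4^5 ≡ 24 (mod 25)
4^10 ≡ 1 (mod 25) ✓
So ord_25(4) = 10, hence |⟨4⟩| = 10.
Index = |(Z/25Z)^×| / |⟨4⟩| = 20 / 10 = 2.

2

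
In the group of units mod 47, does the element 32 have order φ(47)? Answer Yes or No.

No

φ(47) = 47 − 1 = 46 = 2 · 23.
An element g generates (Z/47Z)^× iff g^(46/q) ≢ 1 (mod 47) for each prime q ∈ {2, 23}.
32^23 ≡ 1 (mod 47)  [q = 2: ≡ 1 ✗]
32^2 ≡ 37 (mod 47)  [q = 23: ≢ 1 ✓]
32^23 ≡ 1 shows ord(32) | 23, strictly less than φ(47); not a primitive root.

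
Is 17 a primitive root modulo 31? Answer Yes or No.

Yes

φ(31) = 31 − 1 = 30 = 2 · 3 · 5.
It suffices to check that the order of 17 is not a proper divisor of 30: compute 17^(30/q) for q ∈ {2, 3, 5}.
17^15 ≡ 30 (mod 31)  [q = 2: ≢ 1 ✓]
17^10 ≡ 25 (mod 31)  [q = 3: ≢ 1 ✓]
17^6 ≡ 8 (mod 31)  [q = 5: ≢ 1 ✓]
Every test exponent gives a nontrivial residue, hence 17 generates the full group.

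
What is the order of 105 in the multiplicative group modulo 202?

The order of 105 must divide φ(202) = φ(2)·φ(101) = 1·100 = 100 = 2^2 · 5^2.
Divisors of 100: 1, 2, 4, 5, 10, 20, 25, 50, 100.
Check 105^d mod 202 for each divisor in increasing order:
105^1 ≡ 105 (mod 202)
105^2 ≡ 117 (mod 202)
105^4 ≡ 155 (mod 202)
105^5 ≡ 115 (mod 202)
105^10 ≡ 95 (mod 202)
105^20 ≡ 137 (mod 202)
105^25 ≡ 201 (mod 202)
105^50 ≡ 1 (mod 202) ✓
Hence ord(105) = 50.

50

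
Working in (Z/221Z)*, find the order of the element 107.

48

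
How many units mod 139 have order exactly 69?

φ(139) = 139 − 1 = 138 = 2 · 3 · 23.
(Z/139Z)^× is cyclic (|G| = 138); a cyclic group of order m has exactly φ(d) elements of each order d | m, and none otherwise.
69 = 3 · 23 divides 138, and φ(69) = 44.

44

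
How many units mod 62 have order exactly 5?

φ(62) = φ(2)·φ(31) = 1·30 = 30 = 2 · 3 · 5.
Since (Z/62Z)^× is cyclic of order 30, the number of elements of order d is φ(d) when d | 30 and 0 otherwise.
5 | 30, and φ(5) = 5 − 1 = 4.

4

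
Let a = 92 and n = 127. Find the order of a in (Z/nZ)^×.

126

The order of 92 must divide φ(127) = 127 − 1 = 126 = 2 · 3^2 · 7.
Divisors of 126: 1, 2, 3, 6, 7, 9, 14, 18, 21, 42, 63, 126.
Compute 92^d (mod 127) for the divisors d until we hit 1:
92^1 ≡ 92 (mod 127)
92^2 ≡ 82 (mod 127)
92^3 ≡ 51 (mod 127)
92^6 ≡ 61 (mod 127)
92^7 ≡ 24 (mod 127)
92^9 ≡ 63 (mod 127)
92^14 ≡ 68 (mod 127)
92^18 ≡ 32 (mod 127)
92^21 ≡ 108 (mod 127)
92^42 ≡ 107 (mod 127)
92^63 ≡ 126 (mod 127)
92^126 ≡ 1 (mod 127) ✓
Therefore the multiplicative order of 92 modulo 127 is 126.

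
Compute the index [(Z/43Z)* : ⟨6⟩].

14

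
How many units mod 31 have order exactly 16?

φ(31) = 31 − 1 = 30 = 2 · 3 · 5.
(Z/31Z)^× is cyclic (|G| = 30); a cyclic group of order m has exactly φ(d) elements of each order d | m, and none otherwise.
Since 16 ∤ 30, the count is 0.

0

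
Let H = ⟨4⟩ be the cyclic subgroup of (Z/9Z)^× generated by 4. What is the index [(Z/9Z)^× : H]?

2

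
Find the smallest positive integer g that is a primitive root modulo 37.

φ(37) = 37 − 1 = 36 = 2^2 · 3^2.
Test candidates g = 2, 3, … against the prime factors q ∈ {2, 3} of φ(37): g is a generator iff g^(36/q) ≢ 1 for every such q.
g = 2: 2^18 ≡ 36; 2^12 ≡ 26 — none is 1, so 2 is a primitive root.
So 2 is the smallest generator of (Z/37Z)^×.

2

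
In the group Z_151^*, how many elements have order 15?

8

φ(151) = 151 − 1 = 150 = 2 · 3 · 5^2.
(Z/151Z)^× is cyclic (|G| = 150); a cyclic group of order m has exactly φ(d) elements of each order d | m, and none otherwise.
15 = 3 · 5 divides 150, and φ(15) = 8.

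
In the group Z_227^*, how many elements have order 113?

112

φ(227) = 227 − 1 = 226 = 2 · 113.
Since (Z/227Z)^× is cyclic of order 226, the number of elements of order d is φ(d) when d | 226 and 0 otherwise.
113 | 226, and φ(113) = 113 − 1 = 112.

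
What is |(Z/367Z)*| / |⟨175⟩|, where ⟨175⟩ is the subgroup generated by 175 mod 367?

6

The order of 175 must divide φ(367) = 367 − 1 = 366 = 2 · 3 · 61.
Divisors of 366: 1, 2, 3, 6, 61, 122, 183, 366.
Test each divisor d:
175^1 ≡ 175 (mod 367)
175^2 ≡ 164 (mod 367)
175^3 ≡ 74 (mod 367)
175^6 ≡ 338 (mod 367)
175^61 ≡ 1 (mod 367) ✓
So ord_367(175) = 61, hence |⟨175⟩| = 61.
The index is φ(367) / ord(175) = 366 / 61 = 6.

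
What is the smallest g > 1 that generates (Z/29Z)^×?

φ(29) = 29 − 1 = 28 = 2^2 · 7.
g is a primitive root iff g^(28/q) ≢ 1 (mod 29) for each prime q ∈ {2, 7}.
g = 2: 2^14 ≡ 28; 2^4 ≡ 16 — none is 1, so 2 is a primitive root.
So 2 is the smallest generator of (Z/29Z)^×.

2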